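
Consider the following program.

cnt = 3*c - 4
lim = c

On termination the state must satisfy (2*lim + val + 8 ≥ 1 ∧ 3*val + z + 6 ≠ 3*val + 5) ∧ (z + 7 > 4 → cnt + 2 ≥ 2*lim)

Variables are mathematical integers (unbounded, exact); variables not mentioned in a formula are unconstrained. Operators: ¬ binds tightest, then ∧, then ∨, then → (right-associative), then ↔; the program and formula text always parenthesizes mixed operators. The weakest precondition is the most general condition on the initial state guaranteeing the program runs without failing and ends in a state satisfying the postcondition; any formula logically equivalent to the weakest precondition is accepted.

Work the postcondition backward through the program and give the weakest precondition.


Working backward. After the program, the postcondition (2*lim + val + 8 ≥ 1 ∧ 3*val + z + 6 ≠ 3*val + 5) ∧ (z + 7 > 4 → cnt + 2 ≥ 2*lim) must hold; in canonical form it is 2*lim + val ≥ -7 ∧ z ≠ -1 ∧ (z > -3 → cnt ≥ 2*lim - 2).
Before lim := c: 2*c + val ≥ -7 ∧ z ≠ -1 ∧ (z > -3 → cnt ≥ 2*c - 2)
Before cnt := 3*c - 4: 2*c + val ≥ -7 ∧ z ≠ -1 ∧ (z > -3 → c ≥ 2)
Answer: WP = 2*c + val ≥ -7 ∧ z ≠ -1 ∧ (z > -3 → c ≥ 2)


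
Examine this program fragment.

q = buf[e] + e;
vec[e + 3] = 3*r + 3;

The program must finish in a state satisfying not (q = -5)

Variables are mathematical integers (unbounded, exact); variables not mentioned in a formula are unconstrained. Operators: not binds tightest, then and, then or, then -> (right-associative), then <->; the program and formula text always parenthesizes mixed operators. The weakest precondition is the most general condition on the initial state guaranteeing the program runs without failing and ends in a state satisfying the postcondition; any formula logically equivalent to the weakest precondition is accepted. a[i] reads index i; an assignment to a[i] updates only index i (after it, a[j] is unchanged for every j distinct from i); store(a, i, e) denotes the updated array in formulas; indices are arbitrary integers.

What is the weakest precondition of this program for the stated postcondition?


Working backward. After the program, not (q = -5) must hold.
Before vec[e + 3] := 3*r + 3: not (q = -5)
Before q := buf[e] + e: not (buf[e] + e = -5)
Answer: WP = not (buf[e] + e = -5)


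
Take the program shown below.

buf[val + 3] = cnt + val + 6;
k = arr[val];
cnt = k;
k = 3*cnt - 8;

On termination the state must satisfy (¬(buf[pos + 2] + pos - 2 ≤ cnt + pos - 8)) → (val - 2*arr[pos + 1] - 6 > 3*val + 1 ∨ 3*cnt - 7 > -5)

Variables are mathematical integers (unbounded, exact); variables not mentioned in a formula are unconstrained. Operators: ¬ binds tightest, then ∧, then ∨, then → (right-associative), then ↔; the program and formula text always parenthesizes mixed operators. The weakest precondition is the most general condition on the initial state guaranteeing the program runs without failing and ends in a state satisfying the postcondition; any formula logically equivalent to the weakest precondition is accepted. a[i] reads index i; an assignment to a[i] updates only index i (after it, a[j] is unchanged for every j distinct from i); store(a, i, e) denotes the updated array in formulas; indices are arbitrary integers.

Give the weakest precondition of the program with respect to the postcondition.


Working backward. After the program, the postcondition (¬(buf[pos + 2] + pos - 2 ≤ cnt + pos - 8)) → (val - 2*arr[pos + 1] - 6 > 3*val + 1 ∨ 3*cnt - 7 > -5) must hold; in canonical form it is (¬(buf[pos + 2] ≤ cnt - 6)) → (2*arr[pos + 1] + 2*val < -7 ∨ 3*cnt > 2).
Before k := 3*cnt - 8: (¬(buf[pos + 2] ≤ cnt - 6)) → (2*arr[pos + 1] + 2*val < -7 ∨ 3*cnt > 2)
Before cnt := k: (¬(buf[pos + 2] ≤ k - 6)) → (2*arr[pos + 1] + 2*val < -7 ∨ 3*k > 2)
Before k := arr[val]: (¬(buf[pos + 2] ≤ arr[val] - 6)) → (2*arr[pos + 1] + 2*val < -7 ∨ 3*arr[val] > 2)
Before buf[val + 3] := cnt + val + 6: (¬(store(buf, val + 3, cnt + val + 6)[pos + 2] ≤ arr[val] - 6)) → (2*arr[pos + 1] + 2*val < -7 ∨ 3*arr[val] > 2)
Answer: WP = (¬(store(buf, val + 3, cnt + val + 6)[pos + 2] ≤ arr[val] - 6)) → (2*arr[pos + 1] + 2*val < -7 ∨ 3*arr[val] > 2)


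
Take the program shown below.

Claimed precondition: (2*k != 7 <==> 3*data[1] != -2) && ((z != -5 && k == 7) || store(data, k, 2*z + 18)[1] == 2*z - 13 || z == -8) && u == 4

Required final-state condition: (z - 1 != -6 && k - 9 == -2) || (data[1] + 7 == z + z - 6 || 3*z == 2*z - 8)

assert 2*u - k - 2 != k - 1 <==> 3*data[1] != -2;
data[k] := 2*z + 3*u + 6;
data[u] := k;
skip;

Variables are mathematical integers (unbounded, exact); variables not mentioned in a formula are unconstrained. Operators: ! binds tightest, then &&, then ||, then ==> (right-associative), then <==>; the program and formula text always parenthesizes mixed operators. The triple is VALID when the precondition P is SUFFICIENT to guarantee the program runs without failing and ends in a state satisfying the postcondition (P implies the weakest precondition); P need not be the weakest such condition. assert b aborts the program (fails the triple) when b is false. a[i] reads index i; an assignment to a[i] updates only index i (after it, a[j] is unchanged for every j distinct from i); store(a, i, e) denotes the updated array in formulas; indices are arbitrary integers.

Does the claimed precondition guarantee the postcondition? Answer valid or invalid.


Working backward. After the program, the postcondition (z - 1 != -6 && k - 9 == -2) || (data[1] + 7 == z + z - 6 || 3*z == 2*z - 8) must hold; in canonical form it is (z != -5 && k == 7) || data[1] == 2*z - 13 || z == -8.
Before skip: (z != -5 && k == 7) || data[1] == 2*z - 13 || z == -8
Before data[u] := k: (z != -5 && k == 7) || store(data, u, k)[1] == 2*z - 13 || z == -8
Before data[k] := 2*z + 3*u + 6: (z != -5 && k == 7) || store(store(data, k, 3*u + 2*z + 6), u, k)[1] == 2*z - 13 || z == -8
Before assert 2*u - k - 2 != k - 1 <==> 3*data[1] != -2: (2*u != 2*k + 1 <==> 3*data[1] != -2) && ((z != -5 && k == 7) || store(store(data, k, 3*u + 2*z + 6), u, k)[1] == 2*z - 13 || z == -8)
The weakest precondition is (2*u != 2*k + 1 <==> 3*data[1] != -2) && ((z != -5 && k == 7) || store(store(data, k, 3*u + 2*z + 6), u, k)[1] == 2*z - 13 || z == -8).
Check whether (2*k != 7 <==> 3*data[1] != -2) && ((z != -5 && k == 7) || store(data, k, 2*z + 18)[1] == 2*z - 13 || z == -8) && u == 4 implies it.
Every state satisfying the precondition satisfies the weakest precondition: the implication holds.
Answer: valid


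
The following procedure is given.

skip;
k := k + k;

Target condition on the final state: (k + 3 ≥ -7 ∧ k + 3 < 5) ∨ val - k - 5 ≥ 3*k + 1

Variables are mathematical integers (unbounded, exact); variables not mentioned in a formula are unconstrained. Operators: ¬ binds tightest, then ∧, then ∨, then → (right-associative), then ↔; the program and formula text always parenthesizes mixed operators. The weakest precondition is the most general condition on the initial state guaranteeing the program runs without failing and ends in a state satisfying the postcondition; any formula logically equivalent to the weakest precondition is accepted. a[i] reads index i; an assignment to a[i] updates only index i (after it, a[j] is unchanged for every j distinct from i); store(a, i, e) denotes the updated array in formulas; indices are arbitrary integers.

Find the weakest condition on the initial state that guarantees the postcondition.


Working backward. After the program, the postcondition (k + 3 ≥ -7 ∧ k + 3 < 5) ∨ val - k - 5 ≥ 3*k + 1 must hold; in canonical form it is (k ≥ -10 ∧ k < 2) ∨ val ≥ 4*k + 6.
Before k := k + k: (2*k ≥ -10 ∧ 2*k < 2) ∨ val ≥ 8*k + 6
Before skip: (2*k ≥ -10 ∧ 2*k < 2) ∨ val ≥ 8*k + 6
Answer: WP = (2*k ≥ -10 ∧ 2*k < 2) ∨ val ≥ 8*k + 6


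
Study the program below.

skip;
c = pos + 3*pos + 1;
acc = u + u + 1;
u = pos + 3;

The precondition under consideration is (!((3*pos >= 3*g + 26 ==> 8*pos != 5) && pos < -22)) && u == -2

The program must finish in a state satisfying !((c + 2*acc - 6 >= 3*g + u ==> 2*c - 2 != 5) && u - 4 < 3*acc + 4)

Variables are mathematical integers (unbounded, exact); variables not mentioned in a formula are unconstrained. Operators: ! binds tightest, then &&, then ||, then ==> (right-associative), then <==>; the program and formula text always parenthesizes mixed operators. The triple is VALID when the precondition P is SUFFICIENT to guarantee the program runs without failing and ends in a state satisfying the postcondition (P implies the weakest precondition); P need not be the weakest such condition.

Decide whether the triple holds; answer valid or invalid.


Working backward. After the program, the postcondition !((c + 2*acc - 6 >= 3*g + u ==> 2*c - 2 != 5) && u - 4 < 3*acc + 4) must hold; in canonical form it is !((2*acc + c >= 3*g + u + 6 ==> 2*c != 7) && u < 3*acc + 8).
Before u := pos + 3: !((2*acc + c >= 3*g + pos + 9 ==> 2*c != 7) && pos < 3*acc + 5)
Before acc := u + u + 1: !((c + 4*u >= 3*g + pos + 7 ==> 2*c != 7) && pos < 6*u + 8)
Before c := pos + 3*pos + 1: !((3*pos + 4*u >= 3*g + 6 ==> 8*pos != 5) && pos < 6*u + 8)
Before skip: !((3*pos + 4*u >= 3*g + 6 ==> 8*pos != 5) && pos < 6*u + 8)
The weakest precondition is !((3*pos + 4*u >= 3*g + 6 ==> 8*pos != 5) && pos < 6*u + 8).
Check whether (!((3*pos >= 3*g + 26 ==> 8*pos != 5) && pos < -22)) && u == -2 implies it.
Countermodel: at the initial state g = 0, pos = -22, u = -2, the precondition holds but the weakest precondition fails.
Answer: invalid


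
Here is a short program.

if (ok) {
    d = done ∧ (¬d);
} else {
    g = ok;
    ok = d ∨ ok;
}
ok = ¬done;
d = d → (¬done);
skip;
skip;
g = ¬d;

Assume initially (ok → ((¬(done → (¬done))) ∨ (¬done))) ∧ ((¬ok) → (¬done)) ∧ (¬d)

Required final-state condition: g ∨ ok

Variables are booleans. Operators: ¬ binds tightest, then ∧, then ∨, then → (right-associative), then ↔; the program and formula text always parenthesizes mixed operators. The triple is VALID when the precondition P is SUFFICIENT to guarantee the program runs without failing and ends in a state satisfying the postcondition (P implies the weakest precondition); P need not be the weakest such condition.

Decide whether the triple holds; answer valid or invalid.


Working backward. After the program, g ∨ ok must hold.
Before g := ¬d: (¬d) ∨ ok
Before skip: (¬d) ∨ ok
Before skip: (¬d) ∨ ok
Before d := d → (¬done): (¬(d → (¬done))) ∨ ok
Before ok := ¬done: (¬(d → (¬done))) ∨ (¬done)
Then branch requires (¬((done ∧ (¬d)) → (¬done))) ∨ (¬done); else branch requires (¬(d → (¬done))) ∨ (¬done).
Before the if: (ok → ((¬((done ∧ (¬d)) → (¬done))) ∨ (¬done))) ∧ ((¬ok) → ((¬(d → (¬done))) ∨ (¬done)))
The weakest precondition is (ok → ((¬((done ∧ (¬d)) → (¬done))) ∨ (¬done))) ∧ ((¬ok) → ((¬(d → (¬done))) ∨ (¬done))).
Check whether (ok → ((¬(done → (¬done))) ∨ (¬done))) ∧ ((¬ok) → (¬done)) ∧ (¬d) implies it.
Every state satisfying the precondition satisfies the weakest precondition: the implication holds.
Answer: valid


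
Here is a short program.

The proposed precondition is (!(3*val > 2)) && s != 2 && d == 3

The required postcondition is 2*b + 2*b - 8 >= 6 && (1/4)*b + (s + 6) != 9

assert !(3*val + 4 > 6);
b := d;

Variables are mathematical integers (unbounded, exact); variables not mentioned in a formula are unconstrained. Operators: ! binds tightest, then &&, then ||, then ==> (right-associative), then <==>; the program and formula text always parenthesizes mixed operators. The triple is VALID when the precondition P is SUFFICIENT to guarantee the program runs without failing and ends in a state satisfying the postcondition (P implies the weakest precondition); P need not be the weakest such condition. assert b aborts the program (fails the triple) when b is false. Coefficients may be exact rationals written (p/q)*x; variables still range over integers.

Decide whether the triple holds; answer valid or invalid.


Working backward. After the program, the postcondition 2*b + 2*b - 8 >= 6 && (1/4)*b + (s + 6) != 9 must hold; in canonical form it is 4*b >= 14 && (1/4)*b + s != 3.
Before b := d: 4*d >= 14 && (1/4)*d + s != 3
Before assert !(3*val + 4 > 6): (!(3*val > 2)) && 4*d >= 14 && (1/4)*d + s != 3
The weakest precondition is (!(3*val > 2)) && 4*d >= 14 && (1/4)*d + s != 3.
Check whether (!(3*val > 2)) && s != 2 && d == 3 implies it.
Countermodel: at the initial state d = 3, s = 3, val = 0, the precondition holds but the weakest precondition fails.
Answer: invalid


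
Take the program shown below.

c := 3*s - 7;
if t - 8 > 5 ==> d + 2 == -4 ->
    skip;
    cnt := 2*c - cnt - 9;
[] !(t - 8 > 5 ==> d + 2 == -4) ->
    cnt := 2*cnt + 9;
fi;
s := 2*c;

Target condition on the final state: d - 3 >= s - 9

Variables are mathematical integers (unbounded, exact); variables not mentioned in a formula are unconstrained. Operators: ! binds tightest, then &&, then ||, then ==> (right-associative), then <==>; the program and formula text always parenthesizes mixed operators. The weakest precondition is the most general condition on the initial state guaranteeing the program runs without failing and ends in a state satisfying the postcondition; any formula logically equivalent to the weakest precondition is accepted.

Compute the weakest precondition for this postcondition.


Working backward. After the program, the postcondition d - 3 >= s - 9 must hold; in canonical form it is d >= s - 6.
Before s := 2*c: d >= 2*c - 6
Then branch requires d >= 2*c - 6; else branch requires d >= 2*c - 6.
Before the if: ((t > 13 ==> d == -6) ==> d >= 2*c - 6) && ((!(t > 13 ==> d == -6)) ==> d >= 2*c - 6)
Before c := 3*s - 7: ((t > 13 ==> d == -6) ==> d >= 6*s - 20) && ((!(t > 13 ==> d == -6)) ==> d >= 6*s - 20)
Answer: WP = ((t > 13 ==> d == -6) ==> d >= 6*s - 20) && ((!(t > 13 ==> d == -6)) ==> d >= 6*s - 20)


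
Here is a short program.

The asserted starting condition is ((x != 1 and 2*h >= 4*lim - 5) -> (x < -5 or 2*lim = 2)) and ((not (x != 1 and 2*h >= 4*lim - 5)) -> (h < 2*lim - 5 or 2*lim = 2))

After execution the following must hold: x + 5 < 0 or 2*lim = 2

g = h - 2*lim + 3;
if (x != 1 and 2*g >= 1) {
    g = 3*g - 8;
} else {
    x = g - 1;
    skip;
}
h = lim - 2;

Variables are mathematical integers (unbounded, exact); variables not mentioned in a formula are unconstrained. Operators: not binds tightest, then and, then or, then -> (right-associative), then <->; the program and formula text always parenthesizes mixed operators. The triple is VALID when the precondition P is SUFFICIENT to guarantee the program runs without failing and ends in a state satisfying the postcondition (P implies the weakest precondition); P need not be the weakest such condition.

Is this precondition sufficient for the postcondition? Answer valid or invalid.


Working backward. After the program, the postcondition x + 5 < 0 or 2*lim = 2 must hold; in canonical form it is x < -5 or 2*lim = 2.
Before h := lim - 2: x < -5 or 2*lim = 2
Then branch requires x < -5 or 2*lim = 2; else branch requires g < -4 or 2*lim = 2.
Before the if: ((x != 1 and 2*g >= 1) -> (x < -5 or 2*lim = 2)) and ((not (x != 1 and 2*g >= 1)) -> (g < -4 or 2*lim = 2))
Before g := h - 2*lim + 3: ((x != 1 and 2*h >= 4*lim - 5) -> (x < -5 or 2*lim = 2)) and ((not (x != 1 and 2*h >= 4*lim - 5)) -> (h < 2*lim - 7 or 2*lim = 2))
The weakest precondition is ((x != 1 and 2*h >= 4*lim - 5) -> (x < -5 or 2*lim = 2)) and ((not (x != 1 and 2*h >= 4*lim - 5)) -> (h < 2*lim - 7 or 2*lim = 2)).
Check whether ((x != 1 and 2*h >= 4*lim - 5) -> (x < -5 or 2*lim = 2)) and ((not (x != 1 and 2*h >= 4*lim - 5)) -> (h < 2*lim - 5 or 2*lim = 2)) implies it.
Countermodel: at the initial state h = -6, lim = 0, x = 2, the precondition holds but the weakest precondition fails.
Answer: invalid


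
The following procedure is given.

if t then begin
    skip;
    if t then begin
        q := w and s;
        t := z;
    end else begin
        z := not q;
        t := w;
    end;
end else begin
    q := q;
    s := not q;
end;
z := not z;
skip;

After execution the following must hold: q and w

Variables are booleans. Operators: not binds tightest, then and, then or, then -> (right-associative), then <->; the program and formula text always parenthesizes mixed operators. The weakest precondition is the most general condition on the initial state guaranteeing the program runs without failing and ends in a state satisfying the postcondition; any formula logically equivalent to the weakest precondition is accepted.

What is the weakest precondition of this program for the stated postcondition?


Working backward. After the program, q and w must hold.
Before skip: q and w
Before z := not z: q and w
Then branch requires (t -> (w and s)) and ((not t) -> (q and w)); else branch requires q and w.
Before the if: (t -> ((t -> (w and s)) and ((not t) -> (q and w)))) and ((not t) -> (q and w))
Answer: WP = (t -> ((t -> (w and s)) and ((not t) -> (q and w)))) and ((not t) -> (q and w))


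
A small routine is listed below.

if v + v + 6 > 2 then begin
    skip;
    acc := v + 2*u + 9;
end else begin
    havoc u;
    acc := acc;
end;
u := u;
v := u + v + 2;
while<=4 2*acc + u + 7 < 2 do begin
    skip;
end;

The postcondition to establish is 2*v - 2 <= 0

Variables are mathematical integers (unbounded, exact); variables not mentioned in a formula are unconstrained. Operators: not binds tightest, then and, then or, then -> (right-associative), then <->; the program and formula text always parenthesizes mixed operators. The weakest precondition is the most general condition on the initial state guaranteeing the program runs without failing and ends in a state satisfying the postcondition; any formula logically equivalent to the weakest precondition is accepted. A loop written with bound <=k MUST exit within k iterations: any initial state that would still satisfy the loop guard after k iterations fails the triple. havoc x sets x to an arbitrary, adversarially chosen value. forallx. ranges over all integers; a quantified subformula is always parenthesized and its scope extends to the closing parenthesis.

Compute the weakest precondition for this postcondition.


Working backward. After the program, the postcondition 2*v - 2 <= 0 must hold; in canonical form it is 2*v <= 2.
Before the loop (bound <=4), unroll the exhaustion recursion (WP_0 = exit-now case; WP_j = one more guarded iteration, up to j = 4):
  WP_0: (not (2*acc + u < -5)) and 2*v <= 2
  WP_1: (2*acc + u < -5 -> ((not (2*acc + u < -5)) and 2*v <= 2)) and ((not (2*acc + u < -5)) -> 2*v <= 2)
  WP_2: (2*acc + u < -5 -> ((2*acc + u < -5 -> ((not (2*acc + u < -5)) and 2*v <= 2)) and ((not (2*acc + u < -5)) -> 2*v <= 2))) and ((not (2*acc + u < -5)) -> 2*v <= 2)
  WP_3: (2*acc + u < -5 -> ((2*acc + u < -5 -> ((2*acc + u < -5 -> ((not (2*acc + u < -5)) and 2*v <= 2)) and ((not (2*acc + u < -5)) -> 2*v <= 2))) and ((not (2*acc + u < -5)) -> 2*v <= 2))) and ((not (2*acc + u < -5)) -> 2*v <= 2)
  WP_4: (2*acc + u < -5 -> ((2*acc + u < -5 -> ((2*acc + u < -5 -> ((2*acc + u < -5 -> ((not (2*acc + u < -5)) and 2*v <= 2)) and ((not (2*acc + u < -5)) -> 2*v <= 2))) and ((not (2*acc + u < -5)) -> 2*v <= 2))) and ((not (2*acc + u < -5)) -> 2*v <= 2))) and ((not (2*acc + u < -5)) -> 2*v <= 2)
So before the loop: (2*acc + u < -5 -> ((2*acc + u < -5 -> ((2*acc + u < -5 -> ((2*acc + u < -5 -> ((not (2*acc + u < -5)) and 2*v <= 2)) and ((not (2*acc + u < -5)) -> 2*v <= 2))) and ((not (2*acc + u < -5)) -> 2*v <= 2))) and ((not (2*acc + u < -5)) -> 2*v <= 2))) and ((not (2*acc + u < -5)) -> 2*v <= 2)
Before v := u + v + 2: (2*acc + u < -5 -> ((2*acc + u < -5 -> ((2*acc + u < -5 -> ((2*acc + u < -5 -> ((not (2*acc + u < -5)) and 2*u + 2*v <= -2)) and ((not (2*acc + u < -5)) -> 2*u + 2*v <= -2))) and ((not (2*acc + u < -5)) -> 2*u + 2*v <= -2))) and ((not (2*acc + u < -5)) -> 2*u + 2*v <= -2))) and ((not (2*acc + u < -5)) -> 2*u + 2*v <= -2)
Before u := u: (2*acc + u < -5 -> ((2*acc + u < -5 -> ((2*acc + u < -5 -> ((2*acc + u < -5 -> ((not (2*acc + u < -5)) and 2*u + 2*v <= -2)) and ((not (2*acc + u < -5)) -> 2*u + 2*v <= -2))) and ((not (2*acc + u < -5)) -> 2*u + 2*v <= -2))) and ((not (2*acc + u < -5)) -> 2*u + 2*v <= -2))) and ((not (2*acc + u < -5)) -> 2*u + 2*v <= -2)
Then branch requires (5*u + 2*v < -23 -> ((5*u + 2*v < -23 -> ((5*u + 2*v < -23 -> ((5*u + 2*v < -23 -> ((not (5*u + 2*v < -23)) and 2*u + 2*v <= -2)) and ((not (5*u + 2*v < -23)) -> 2*u + 2*v <= -2))) and ((not (5*u + 2*v < -23)) -> 2*u + 2*v <= -2))) and ((not (5*u + 2*v < -23)) -> 2*u + 2*v <= -2))) and ((not (5*u + 2*v < -23)) -> 2*u + 2*v <= -2); else branch requires forall u_1. ((2*acc + u_1 < -5 -> ((2*acc + u_1 < -5 -> ((2*acc + u_1 < -5 -> ((2*acc + u_1 < -5 -> ((not (2*acc + u_1 < -5)) and 2*u_1 + 2*v <= -2)) and ((not (2*acc + u_1 < -5)) -> 2*u_1 + 2*v <= -2))) and ((not (2*acc + u_1 < -5)) -> 2*u_1 + 2*v <= -2))) and ((not (2*acc + u_1 < -5)) -> 2*u_1 + 2*v <= -2))) and ((not (2*acc + u_1 < -5)) -> 2*u_1 + 2*v <= -2)).
Before the if: (2*v > -4 -> ((5*u + 2*v < -23 -> ((5*u + 2*v < -23 -> ((5*u + 2*v < -23 -> ((5*u + 2*v < -23 -> ((not (5*u + 2*v < -23)) and 2*u + 2*v <= -2)) and ((not (5*u + 2*v < -23)) -> 2*u + 2*v <= -2))) and ((not (5*u + 2*v < -23)) -> 2*u + 2*v <= -2))) and ((not (5*u + 2*v < -23)) -> 2*u + 2*v <= -2))) and ((not (5*u + 2*v < -23)) -> 2*u + 2*v <= -2))) and ((not (2*v > -4)) -> (forall u_1. ((2*acc + u_1 < -5 -> ((2*acc + u_1 < -5 -> ((2*acc + u_1 < -5 -> ((2*acc + u_1 < -5 -> ((not (2*acc + u_1 < -5)) and 2*u_1 + 2*v <= -2)) and ((not (2*acc + u_1 < -5)) -> 2*u_1 + 2*v <= -2))) and ((not (2*acc + u_1 < -5)) -> 2*u_1 + 2*v <= -2))) and ((not (2*acc + u_1 < -5)) -> 2*u_1 + 2*v <= -2))) and ((not (2*acc + u_1 < -5)) -> 2*u_1 + 2*v <= -2))))
Answer: WP = (2*v > -4 -> ((5*u + 2*v < -23 -> ((5*u + 2*v < -23 -> ((5*u + 2*v < -23 -> ((5*u + 2*v < -23 -> ((not (5*u + 2*v < -23)) and 2*u + 2*v <= -2)) and ((not (5*u + 2*v < -23)) -> 2*u + 2*v <= -2))) and ((not (5*u + 2*v < -23)) -> 2*u + 2*v <= -2))) and ((not (5*u + 2*v < -23)) -> 2*u + 2*v <= -2))) and ((not (5*u + 2*v < -23)) -> 2*u + 2*v <= -2))) and ((not (2*v > -4)) -> (forall u_1. ((2*acc + u_1 < -5 -> ((2*acc + u_1 < -5 -> ((2*acc + u_1 < -5 -> ((2*acc + u_1 < -5 -> ((not (2*acc + u_1 < -5)) and 2*u_1 + 2*v <= -2)) and ((not (2*acc + u_1 < -5)) -> 2*u_1 + 2*v <= -2))) and ((not (2*acc + u_1 < -5)) -> 2*u_1 + 2*v <= -2))) and ((not (2*acc + u_1 < -5)) -> 2*u_1 + 2*v <= -2))) and ((not (2*acc + u_1 < -5)) -> 2*u_1 + 2*v <= -2))))


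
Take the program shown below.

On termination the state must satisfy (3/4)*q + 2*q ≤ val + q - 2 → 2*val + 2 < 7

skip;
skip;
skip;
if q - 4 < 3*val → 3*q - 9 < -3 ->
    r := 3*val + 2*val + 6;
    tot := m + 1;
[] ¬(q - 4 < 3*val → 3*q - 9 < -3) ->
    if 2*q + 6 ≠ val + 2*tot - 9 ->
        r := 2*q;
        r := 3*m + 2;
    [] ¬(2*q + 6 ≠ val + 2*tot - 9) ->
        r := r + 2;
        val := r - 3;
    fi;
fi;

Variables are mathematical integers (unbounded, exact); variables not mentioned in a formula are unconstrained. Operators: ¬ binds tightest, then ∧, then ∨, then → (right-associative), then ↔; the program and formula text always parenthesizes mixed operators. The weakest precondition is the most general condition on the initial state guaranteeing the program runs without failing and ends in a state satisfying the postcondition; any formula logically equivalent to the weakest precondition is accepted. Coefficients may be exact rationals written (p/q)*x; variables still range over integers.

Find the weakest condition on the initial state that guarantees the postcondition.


Working backward. After the program, the postcondition (3/4)*q + 2*q ≤ val + q - 2 → 2*val + 2 < 7 must hold; in canonical form it is (7/4)*q ≤ val - 2 → 2*val < 5.
Then branch requires (7/4)*q ≤ val - 2 → 2*val < 5; else branch requires (2*q ≠ 2*tot + val - 15 → ((7/4)*q ≤ val - 2 → 2*val < 5)) ∧ ((¬(2*q ≠ 2*tot + val - 15)) → ((7/4)*q ≤ r - 3 → 2*r < 7)).
Before the if: ((q < 3*val + 4 → 3*q < 6) → ((7/4)*q ≤ val - 2 → 2*val < 5)) ∧ ((¬(q < 3*val + 4 → 3*q < 6)) → ((2*q ≠ 2*tot + val - 15 → ((7/4)*q ≤ val - 2 → 2*val < 5)) ∧ ((¬(2*q ≠ 2*tot + val - 15)) → ((7/4)*q ≤ r - 3 → 2*r < 7))))
Before skip: ((q < 3*val + 4 → 3*q < 6) → ((7/4)*q ≤ val - 2 → 2*val < 5)) ∧ ((¬(q < 3*val + 4 → 3*q < 6)) → ((2*q ≠ 2*tot + val - 15 → ((7/4)*q ≤ val - 2 → 2*val < 5)) ∧ ((¬(2*q ≠ 2*tot + val - 15)) → ((7/4)*q ≤ r - 3 → 2*r < 7))))
Before skip: ((q < 3*val + 4 → 3*q < 6) → ((7/4)*q ≤ val - 2 → 2*val < 5)) ∧ ((¬(q < 3*val + 4 → 3*q < 6)) → ((2*q ≠ 2*tot + val - 15 → ((7/4)*q ≤ val - 2 → 2*val < 5)) ∧ ((¬(2*q ≠ 2*tot + val - 15)) → ((7/4)*q ≤ r - 3 → 2*r < 7))))
Before skip: ((q < 3*val + 4 → 3*q < 6) → ((7/4)*q ≤ val - 2 → 2*val < 5)) ∧ ((¬(q < 3*val + 4 → 3*q < 6)) → ((2*q ≠ 2*tot + val - 15 → ((7/4)*q ≤ val - 2 → 2*val < 5)) ∧ ((¬(2*q ≠ 2*tot + val - 15)) → ((7/4)*q ≤ r - 3 → 2*r < 7))))
Answer: WP = ((q < 3*val + 4 → 3*q < 6) → ((7/4)*q ≤ val - 2 → 2*val < 5)) ∧ ((¬(q < 3*val + 4 → 3*q < 6)) → ((2*q ≠ 2*tot + val - 15 → ((7/4)*q ≤ val - 2 → 2*val < 5)) ∧ ((¬(2*q ≠ 2*tot + val - 15)) → ((7/4)*q ≤ r - 3 → 2*r < 7))))


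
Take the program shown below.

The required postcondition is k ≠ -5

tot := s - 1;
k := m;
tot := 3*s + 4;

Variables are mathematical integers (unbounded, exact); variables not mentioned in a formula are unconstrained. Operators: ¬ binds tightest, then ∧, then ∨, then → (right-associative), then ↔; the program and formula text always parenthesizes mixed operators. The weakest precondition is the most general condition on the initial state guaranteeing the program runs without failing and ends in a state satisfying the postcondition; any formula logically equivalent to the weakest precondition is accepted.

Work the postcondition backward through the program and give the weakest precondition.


Working backward. After the program, k ≠ -5 must hold.
Before tot := 3*s + 4: k ≠ -5
Before k := m: m ≠ -5
Before tot := s - 1: m ≠ -5
Answer: WP = m ≠ -5


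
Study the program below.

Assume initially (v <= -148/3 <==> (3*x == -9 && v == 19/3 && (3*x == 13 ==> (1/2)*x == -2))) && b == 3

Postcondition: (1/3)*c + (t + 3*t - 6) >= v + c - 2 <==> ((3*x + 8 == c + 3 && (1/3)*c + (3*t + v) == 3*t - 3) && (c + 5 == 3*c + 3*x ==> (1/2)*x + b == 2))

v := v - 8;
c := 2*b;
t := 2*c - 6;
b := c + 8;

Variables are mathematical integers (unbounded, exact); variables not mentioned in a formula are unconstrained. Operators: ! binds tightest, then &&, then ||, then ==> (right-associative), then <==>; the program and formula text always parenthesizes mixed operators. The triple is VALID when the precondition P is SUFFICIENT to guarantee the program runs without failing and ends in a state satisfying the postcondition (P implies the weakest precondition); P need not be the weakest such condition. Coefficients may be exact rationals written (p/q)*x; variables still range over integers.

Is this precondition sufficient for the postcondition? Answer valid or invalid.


Working backward. After the program, the postcondition (1/3)*c + (t + 3*t - 6) >= v + c - 2 <==> ((3*x + 8 == c + 3 && (1/3)*c + (3*t + v) == 3*t - 3) && (c + 5 == 3*c + 3*x ==> (1/2)*x + b == 2)) must hold; in canonical form it is 4*t >= (2/3)*c + v + 4 <==> (3*x == c - 5 && (1/3)*c + v == -3 && (2*c + 3*x == 5 ==> b + (1/2)*x == 2)).
Before b := c + 8: 4*t >= (2/3)*c + v + 4 <==> (3*x == c - 5 && (1/3)*c + v == -3 && (2*c + 3*x == 5 ==> c + (1/2)*x == -6))
Before t := 2*c - 6: (22/3)*c >= v + 28 <==> (3*x == c - 5 && (1/3)*c + v == -3 && (2*c + 3*x == 5 ==> c + (1/2)*x == -6))
Before c := 2*b: (44/3)*b >= v + 28 <==> (3*x == 2*b - 5 && (2/3)*b + v == -3 && (4*b + 3*x == 5 ==> 2*b + (1/2)*x == -6))
Before v := v - 8: (44/3)*b >= v + 20 <==> (3*x == 2*b - 5 && (2/3)*b + v == 5 && (4*b + 3*x == 5 ==> 2*b + (1/2)*x == -6))
The weakest precondition is (44/3)*b >= v + 20 <==> (3*x == 2*b - 5 && (2/3)*b + v == 5 && (4*b + 3*x == 5 ==> 2*b + (1/2)*x == -6)).
Check whether (v <= -148/3 <==> (3*x == -9 && v == 19/3 && (3*x == 13 ==> (1/2)*x == -2))) && b == 3 implies it.
Countermodel: at the initial state b = 3, v = 23, x = 0, the precondition holds but the weakest precondition fails.
Answer: invalid


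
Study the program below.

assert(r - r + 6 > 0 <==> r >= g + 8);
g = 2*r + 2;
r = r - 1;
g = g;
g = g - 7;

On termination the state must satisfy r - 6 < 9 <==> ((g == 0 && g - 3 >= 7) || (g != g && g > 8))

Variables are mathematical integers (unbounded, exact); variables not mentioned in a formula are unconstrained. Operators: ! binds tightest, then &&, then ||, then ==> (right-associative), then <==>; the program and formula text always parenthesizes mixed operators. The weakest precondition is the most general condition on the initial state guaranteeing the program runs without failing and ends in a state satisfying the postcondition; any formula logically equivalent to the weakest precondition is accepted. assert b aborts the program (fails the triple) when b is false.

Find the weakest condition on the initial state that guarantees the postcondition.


Working backward. After the program, the postcondition r - 6 < 9 <==> ((g == 0 && g - 3 >= 7) || (g != g && g > 8)) must hold; in canonical form it is r < 15 <==> (g == 0 && g >= 10).
Before g := g - 7: r < 15 <==> (g == 7 && g >= 17)
Before g := g: r < 15 <==> (g == 7 && g >= 17)
Before r := r - 1: r < 16 <==> (g == 7 && g >= 17)
Before g := 2*r + 2: r < 16 <==> (2*r == 5 && 2*r >= 15)
Before assert r - r + 6 > 0 <==> r >= g + 8: r >= g + 8 && (r < 16 <==> (2*r == 5 && 2*r >= 15))
Answer: WP = r >= g + 8 && (r < 16 <==> (2*r == 5 && 2*r >= 15))


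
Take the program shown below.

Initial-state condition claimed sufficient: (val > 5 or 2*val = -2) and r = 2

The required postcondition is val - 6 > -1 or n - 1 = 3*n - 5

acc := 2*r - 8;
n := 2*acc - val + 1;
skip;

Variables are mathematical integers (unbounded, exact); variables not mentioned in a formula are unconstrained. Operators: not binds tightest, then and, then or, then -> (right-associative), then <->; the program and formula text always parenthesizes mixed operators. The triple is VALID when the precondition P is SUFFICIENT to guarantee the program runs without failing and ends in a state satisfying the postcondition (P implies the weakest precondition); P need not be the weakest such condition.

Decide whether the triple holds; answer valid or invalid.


Working backward. After the program, the postcondition val - 6 > -1 or n - 1 = 3*n - 5 must hold; in canonical form it is val > 5 or 2*n = 4.
Before skip: val > 5 or 2*n = 4
Before n := 2*acc - val + 1: val > 5 or 4*acc = 2*val + 2
Before acc := 2*r - 8: val > 5 or 8*r = 2*val + 34
The weakest precondition is val > 5 or 8*r = 2*val + 34.
Check whether (val > 5 or 2*val = -2) and r = 2 implies it.
Countermodel: at the initial state r = 2, val = -1, the precondition holds but the weakest precondition fails.
Answer: invalid


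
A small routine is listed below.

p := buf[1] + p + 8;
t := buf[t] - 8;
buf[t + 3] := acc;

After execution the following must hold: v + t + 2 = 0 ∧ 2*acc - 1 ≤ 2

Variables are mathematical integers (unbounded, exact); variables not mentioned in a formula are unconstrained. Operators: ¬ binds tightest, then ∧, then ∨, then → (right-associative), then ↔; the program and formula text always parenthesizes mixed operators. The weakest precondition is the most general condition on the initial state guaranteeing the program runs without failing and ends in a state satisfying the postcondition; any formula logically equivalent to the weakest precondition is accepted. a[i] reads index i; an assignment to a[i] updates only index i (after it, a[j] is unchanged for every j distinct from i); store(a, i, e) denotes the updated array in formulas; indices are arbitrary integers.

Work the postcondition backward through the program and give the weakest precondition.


Working backward. After the program, the postcondition v + t + 2 = 0 ∧ 2*acc - 1 ≤ 2 must hold; in canonical form it is t + v = -2 ∧ 2*acc ≤ 3.
Before buf[t + 3] := acc: t + v = -2 ∧ 2*acc ≤ 3
Before t := buf[t] - 8: buf[t] + v = 6 ∧ 2*acc ≤ 3
Before p := buf[1] + p + 8: buf[t] + v = 6 ∧ 2*acc ≤ 3
Answer: WP = buf[t] + v = 6 ∧ 2*acc ≤ 3


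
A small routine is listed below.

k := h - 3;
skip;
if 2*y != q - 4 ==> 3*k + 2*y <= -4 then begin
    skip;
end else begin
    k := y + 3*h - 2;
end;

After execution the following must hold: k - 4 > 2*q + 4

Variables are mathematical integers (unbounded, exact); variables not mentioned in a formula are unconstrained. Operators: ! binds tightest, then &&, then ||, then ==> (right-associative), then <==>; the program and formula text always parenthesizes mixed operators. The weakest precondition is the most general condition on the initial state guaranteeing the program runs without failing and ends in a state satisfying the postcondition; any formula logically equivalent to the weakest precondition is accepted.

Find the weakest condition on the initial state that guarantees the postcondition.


Working backward. After the program, the postcondition k - 4 > 2*q + 4 must hold; in canonical form it is k > 2*q + 8.
Then branch requires k > 2*q + 8; else branch requires 3*h + y > 2*q + 10.
Before the if: ((2*y != q - 4 ==> 3*k + 2*y <= -4) ==> k > 2*q + 8) && ((!(2*y != q - 4 ==> 3*k + 2*y <= -4)) ==> 3*h + y > 2*q + 10)
Before skip: ((2*y != q - 4 ==> 3*k + 2*y <= -4) ==> k > 2*q + 8) && ((!(2*y != q - 4 ==> 3*k + 2*y <= -4)) ==> 3*h + y > 2*q + 10)
Before k := h - 3: ((2*y != q - 4 ==> 3*h + 2*y <= 5) ==> h > 2*q + 11) && ((!(2*y != q - 4 ==> 3*h + 2*y <= 5)) ==> 3*h + y > 2*q + 10)
Answer: WP = ((2*y != q - 4 ==> 3*h + 2*y <= 5) ==> h > 2*q + 11) && ((!(2*y != q - 4 ==> 3*h + 2*y <= 5)) ==> 3*h + y > 2*q + 10)


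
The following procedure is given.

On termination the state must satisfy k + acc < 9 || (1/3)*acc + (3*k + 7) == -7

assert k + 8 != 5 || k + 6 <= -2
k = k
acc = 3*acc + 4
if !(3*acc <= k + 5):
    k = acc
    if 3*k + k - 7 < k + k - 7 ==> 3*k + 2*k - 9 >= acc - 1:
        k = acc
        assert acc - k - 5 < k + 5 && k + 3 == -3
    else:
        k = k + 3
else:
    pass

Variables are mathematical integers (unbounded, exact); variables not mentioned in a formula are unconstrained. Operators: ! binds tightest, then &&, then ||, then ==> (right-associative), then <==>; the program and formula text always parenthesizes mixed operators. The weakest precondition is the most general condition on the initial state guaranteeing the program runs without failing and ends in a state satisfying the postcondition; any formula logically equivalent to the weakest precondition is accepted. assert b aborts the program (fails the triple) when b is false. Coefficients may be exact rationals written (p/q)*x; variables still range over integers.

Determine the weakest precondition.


Working backward. After the program, the postcondition k + acc < 9 || (1/3)*acc + (3*k + 7) == -7 must hold; in canonical form it is acc + k < 9 || (1/3)*acc + 3*k == -14.
Then branch requires ((2*acc < 0 ==> 4*acc >= 8) ==> (acc > -10 && acc == -6 && (2*acc < 9 || (10/3)*acc == -14))) && ((!(2*acc < 0 ==> 4*acc >= 8)) ==> (2*acc < 6 || (10/3)*acc == -23)); else branch requires acc + k < 9 || (1/3)*acc + 3*k == -14.
Before the if: ((!(3*acc <= k + 5)) ==> (((2*acc < 0 ==> 4*acc >= 8) ==> (acc > -10 && acc == -6 && (2*acc < 9 || (10/3)*acc == -14))) && ((!(2*acc < 0 ==> 4*acc >= 8)) ==> (2*acc < 6 || (10/3)*acc == -23)))) && (3*acc <= k + 5 ==> (acc + k < 9 || (1/3)*acc + 3*k == -14))
Before acc := 3*acc + 4: ((!(9*acc <= k - 7)) ==> (((6*acc < -8 ==> 12*acc >= -8) ==> (3*acc > -14 && 3*acc == -10 && (6*acc < 1 || 10*acc == -82/3))) && ((!(6*acc < -8 ==> 12*acc >= -8)) ==> (6*acc < -2 || 10*acc == -109/3)))) && (9*acc <= k - 7 ==> (3*acc + k < 5 || acc + 3*k == -46/3))
Before k := k: ((!(9*acc <= k - 7)) ==> (((6*acc < -8 ==> 12*acc >= -8) ==> (3*acc > -14 && 3*acc == -10 && (6*acc < 1 || 10*acc == -82/3))) && ((!(6*acc < -8 ==> 12*acc >= -8)) ==> (6*acc < -2 || 10*acc == -109/3)))) && (9*acc <= k - 7 ==> (3*acc + k < 5 || acc + 3*k == -46/3))
Before assert k + 8 != 5 || k + 6 <= -2: (k != -3 || k <= -8) && ((!(9*acc <= k - 7)) ==> (((6*acc < -8 ==> 12*acc >= -8) ==> (3*acc > -14 && 3*acc == -10 && (6*acc < 1 || 10*acc == -82/3))) && ((!(6*acc < -8 ==> 12*acc >= -8)) ==> (6*acc < -2 || 10*acc == -109/3)))) && (9*acc <= k - 7 ==> (3*acc + k < 5 || acc + 3*k == -46/3))
Answer: WP = (k != -3 || k <= -8) && ((!(9*acc <= k - 7)) ==> (((6*acc < -8 ==> 12*acc >= -8) ==> (3*acc > -14 && 3*acc == -10 && (6*acc < 1 || 10*acc == -82/3))) && ((!(6*acc < -8 ==> 12*acc >= -8)) ==> (6*acc < -2 || 10*acc == -109/3)))) && (9*acc <= k - 7 ==> (3*acc + k < 5 || acc + 3*k == -46/3))


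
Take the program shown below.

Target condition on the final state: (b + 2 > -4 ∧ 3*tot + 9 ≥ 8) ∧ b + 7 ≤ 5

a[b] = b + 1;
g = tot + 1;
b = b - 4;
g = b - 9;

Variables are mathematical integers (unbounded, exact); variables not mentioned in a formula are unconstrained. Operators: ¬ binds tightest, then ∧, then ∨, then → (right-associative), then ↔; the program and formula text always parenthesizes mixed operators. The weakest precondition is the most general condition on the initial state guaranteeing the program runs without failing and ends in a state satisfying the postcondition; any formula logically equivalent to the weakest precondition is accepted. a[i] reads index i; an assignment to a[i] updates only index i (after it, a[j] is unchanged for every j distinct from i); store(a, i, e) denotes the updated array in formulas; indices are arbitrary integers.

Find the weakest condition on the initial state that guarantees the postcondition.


Working backward. After the program, the postcondition (b + 2 > -4 ∧ 3*tot + 9 ≥ 8) ∧ b + 7 ≤ 5 must hold; in canonical form it is b > -6 ∧ 3*tot ≥ -1 ∧ b ≤ -2.
Before g := b - 9: b > -6 ∧ 3*tot ≥ -1 ∧ b ≤ -2
Before b := b - 4: b > -2 ∧ 3*tot ≥ -1 ∧ b ≤ 2
Before g := tot + 1: b > -2 ∧ 3*tot ≥ -1 ∧ b ≤ 2
Before a[b] := b + 1: b > -2 ∧ 3*tot ≥ -1 ∧ b ≤ 2
Answer: WP = b > -2 ∧ 3*tot ≥ -1 ∧ b ≤ 2


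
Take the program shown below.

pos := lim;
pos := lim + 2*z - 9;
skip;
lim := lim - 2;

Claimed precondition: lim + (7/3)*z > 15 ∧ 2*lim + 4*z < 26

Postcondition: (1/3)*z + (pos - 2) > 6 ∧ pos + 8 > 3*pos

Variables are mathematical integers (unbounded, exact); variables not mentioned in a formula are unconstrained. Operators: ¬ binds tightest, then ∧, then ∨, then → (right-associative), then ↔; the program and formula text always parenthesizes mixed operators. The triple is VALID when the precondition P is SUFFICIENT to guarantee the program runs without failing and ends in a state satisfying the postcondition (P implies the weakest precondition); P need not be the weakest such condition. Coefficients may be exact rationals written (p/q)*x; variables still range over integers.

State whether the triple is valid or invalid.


Working backward. After the program, the postcondition (1/3)*z + (pos - 2) > 6 ∧ pos + 8 > 3*pos must hold; in canonical form it is pos + (1/3)*z > 8 ∧ 2*pos < 8.
Before lim := lim - 2: pos + (1/3)*z > 8 ∧ 2*pos < 8
Before skip: pos + (1/3)*z > 8 ∧ 2*pos < 8
Before pos := lim + 2*z - 9: lim + (7/3)*z > 17 ∧ 2*lim + 4*z < 26
Before pos := lim: lim + (7/3)*z > 17 ∧ 2*lim + 4*z < 26
The weakest precondition is lim + (7/3)*z > 17 ∧ 2*lim + 4*z < 26.
Check whether lim + (7/3)*z > 15 ∧ 2*lim + 4*z < 26 implies it.
Countermodel: at the initial state lim = -8, z = 10, the precondition holds but the weakest precondition fails.
Answer: invalid


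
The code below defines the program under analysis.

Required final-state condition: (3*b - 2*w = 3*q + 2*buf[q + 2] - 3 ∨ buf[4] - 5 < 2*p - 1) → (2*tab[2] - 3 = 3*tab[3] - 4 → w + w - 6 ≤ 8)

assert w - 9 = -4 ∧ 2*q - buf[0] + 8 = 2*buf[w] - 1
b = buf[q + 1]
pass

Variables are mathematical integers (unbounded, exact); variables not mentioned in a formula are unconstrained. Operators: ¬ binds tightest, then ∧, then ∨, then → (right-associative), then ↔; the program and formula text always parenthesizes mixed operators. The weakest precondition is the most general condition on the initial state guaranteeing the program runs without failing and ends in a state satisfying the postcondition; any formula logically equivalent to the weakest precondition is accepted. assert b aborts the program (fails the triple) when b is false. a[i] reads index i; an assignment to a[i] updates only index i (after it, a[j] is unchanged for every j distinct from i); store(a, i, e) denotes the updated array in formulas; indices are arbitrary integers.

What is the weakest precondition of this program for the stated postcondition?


Working backward. After the program, the postcondition (3*b - 2*w = 3*q + 2*buf[q + 2] - 3 ∨ buf[4] - 5 < 2*p - 1) → (2*tab[2] - 3 = 3*tab[3] - 4 → w + w - 6 ≤ 8) must hold; in canonical form it is (3*b = 2*buf[q + 2] + 3*q + 2*w - 3 ∨ buf[4] < 2*p + 4) → (2*tab[2] = 3*tab[3] - 1 → 2*w ≤ 14).
Before skip: (3*b = 2*buf[q + 2] + 3*q + 2*w - 3 ∨ buf[4] < 2*p + 4) → (2*tab[2] = 3*tab[3] - 1 → 2*w ≤ 14)
Before b := buf[q + 1]: (3*buf[q + 1] = 2*buf[q + 2] + 3*q + 2*w - 3 ∨ buf[4] < 2*p + 4) → (2*tab[2] = 3*tab[3] - 1 → 2*w ≤ 14)
Before assert w - 9 = -4 ∧ 2*q - buf[0] + 8 = 2*buf[w] - 1: w = 5 ∧ 2*q = buf[0] + 2*buf[w] - 9 ∧ ((3*buf[q + 1] = 2*buf[q + 2] + 3*q + 2*w - 3 ∨ buf[4] < 2*p + 4) → (2*tab[2] = 3*tab[3] - 1 → 2*w ≤ 14))
Answer: WP = w = 5 ∧ 2*q = buf[0] + 2*buf[w] - 9 ∧ ((3*buf[q + 1] = 2*buf[q + 2] + 3*q + 2*w - 3 ∨ buf[4] < 2*p + 4) → (2*tab[2] = 3*tab[3] - 1 → 2*w ≤ 14))
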